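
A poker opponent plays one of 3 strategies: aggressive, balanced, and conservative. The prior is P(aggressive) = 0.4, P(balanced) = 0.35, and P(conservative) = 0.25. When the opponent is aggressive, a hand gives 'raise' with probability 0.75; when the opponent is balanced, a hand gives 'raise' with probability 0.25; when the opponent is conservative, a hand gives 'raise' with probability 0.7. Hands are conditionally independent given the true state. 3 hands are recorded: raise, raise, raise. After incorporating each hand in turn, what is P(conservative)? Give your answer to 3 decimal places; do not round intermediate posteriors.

0.330

Apply Bayes' rule sequentially, carrying P(conservative) forward.
After 'raise': normaliser = 0.75·0.4000 + 0.25·0.3500 + 0.7·0.2500; P(aggressive) ≈ 0.5333, P(balanced) ≈ 0.1556, P(conservative) ≈ 0.3111
After 'raise': normaliser = 0.75·0.5333 + 0.25·0.1556 + 0.7·0.3111; P(aggressive) ≈ 0.6091, P(balanced) ≈ 0.0592, P(conservative) ≈ 0.3316
After 'raise': normaliser = 0.75·0.6091 + 0.25·0.0592 + 0.7·0.3316; P(aggressive) ≈ 0.6491, P(balanced) ≈ 0.0210, P(conservative) ≈ 0.3298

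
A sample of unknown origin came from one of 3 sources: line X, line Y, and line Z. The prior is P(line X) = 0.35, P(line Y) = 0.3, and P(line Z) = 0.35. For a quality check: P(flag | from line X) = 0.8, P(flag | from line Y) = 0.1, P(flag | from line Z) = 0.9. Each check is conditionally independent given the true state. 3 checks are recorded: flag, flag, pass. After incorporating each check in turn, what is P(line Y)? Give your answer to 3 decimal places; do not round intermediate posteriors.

Apply Bayes' rule sequentially, carrying P(line Y) forward.
After 'flag': normaliser = 0.8·0.3500 + 0.1·0.3000 + 0.9·0.3500; P(line X) ≈ 0.4480, P(line Y) ≈ 0.0480, P(line Z) ≈ 0.5040
After 'flag': normaliser = 0.8·0.4480 + 0.1·0.0480 + 0.9·0.5040; P(line X) ≈ 0.4388, P(line Y) ≈ 0.0059, P(line Z) ≈ 0.5553
After 'pass': normaliser = 0.2·0.4388 + 0.9·0.0059 + 0.1·0.5553; P(line X) ≈ 0.5906, P(line Y) ≈ 0.0356, P(line Z) ≈ 0.3738

0.036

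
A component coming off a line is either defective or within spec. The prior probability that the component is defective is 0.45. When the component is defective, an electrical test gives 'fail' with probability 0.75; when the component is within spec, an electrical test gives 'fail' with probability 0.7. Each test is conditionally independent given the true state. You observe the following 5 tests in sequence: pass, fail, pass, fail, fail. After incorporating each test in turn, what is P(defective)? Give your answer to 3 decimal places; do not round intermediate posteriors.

0.411

After 'pass': P(defective) = 0.25·0.4500 / (0.25·0.4500 + 0.3·0.5500) ≈ 0.4054
After 'fail': P(defective) = 0.75·0.4054 / (0.75·0.4054 + 0.7·0.5946) ≈ 0.4221
After 'pass': P(defective) = 0.25·0.4221 / (0.25·0.4221 + 0.3·0.5779) ≈ 0.3784
After 'fail': P(defective) = 0.75·0.3784 / (0.75·0.3784 + 0.7·0.6216) ≈ 0.3948
After 'fail': P(defective) = 0.75·0.3948 / (0.75·0.3948 + 0.7·0.6052) ≈ 0.4114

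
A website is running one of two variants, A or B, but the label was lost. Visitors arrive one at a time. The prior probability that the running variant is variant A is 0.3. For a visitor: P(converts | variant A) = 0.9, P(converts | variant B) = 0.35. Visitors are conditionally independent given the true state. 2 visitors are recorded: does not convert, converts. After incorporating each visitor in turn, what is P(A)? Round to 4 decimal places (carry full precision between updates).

0.1450

After 'does not convert': P(A) = 0.1·0.3000 / (0.1·0.3000 + 0.65·0.7000) ≈ 0.0619
After 'converts': P(A) = 0.9·0.0619 / (0.9·0.0619 + 0.35·0.9381) ≈ 0.1450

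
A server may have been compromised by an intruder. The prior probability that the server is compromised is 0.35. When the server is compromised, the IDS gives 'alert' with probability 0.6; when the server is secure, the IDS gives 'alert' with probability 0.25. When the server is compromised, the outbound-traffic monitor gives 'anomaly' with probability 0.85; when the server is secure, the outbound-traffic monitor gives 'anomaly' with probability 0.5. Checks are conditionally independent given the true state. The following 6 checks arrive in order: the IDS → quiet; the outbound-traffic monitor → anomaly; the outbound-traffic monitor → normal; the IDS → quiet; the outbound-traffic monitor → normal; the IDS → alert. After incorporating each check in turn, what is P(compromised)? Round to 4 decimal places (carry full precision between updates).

After the IDS='quiet': P(compromised) = 0.4·0.3500 / (0.4·0.3500 + 0.75·0.6500) ≈ 0.2231
After the outbound-traffic monitor='anomaly': P(compromised) = 0.85·0.2231 / (0.85·0.2231 + 0.5·0.7769) ≈ 0.3280
After the outbound-traffic monitor='normal': P(compromised) = 0.15·0.3280 / (0.15·0.3280 + 0.5·0.6720) ≈ 0.1278
After the IDS='quiet': P(compromised) = 0.4·0.1278 / (0.4·0.1278 + 0.75·0.8722) ≈ 0.0725
After the outbound-traffic monitor='normal': P(compromised) = 0.15·0.0725 / (0.15·0.0725 + 0.5·0.9275) ≈ 0.0229
After the IDS='alert': P(compromised) = 0.6·0.0229 / (0.6·0.0229 + 0.25·0.9771) ≈ 0.0532

0.0532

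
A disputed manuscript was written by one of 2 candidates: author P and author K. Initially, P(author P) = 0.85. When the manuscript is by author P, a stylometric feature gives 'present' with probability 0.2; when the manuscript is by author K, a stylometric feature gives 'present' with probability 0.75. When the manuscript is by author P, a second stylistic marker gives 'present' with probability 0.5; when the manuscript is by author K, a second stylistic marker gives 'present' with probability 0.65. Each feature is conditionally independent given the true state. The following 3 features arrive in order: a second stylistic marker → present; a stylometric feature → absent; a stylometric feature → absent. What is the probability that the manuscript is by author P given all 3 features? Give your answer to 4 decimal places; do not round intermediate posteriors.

After a second stylistic marker='present': P(author P) = 0.5·0.8500 / (0.5·0.8500 + 0.65·0.1500) ≈ 0.8134
After a stylometric feature='absent': P(author P) = 0.8·0.8134 / (0.8·0.8134 + 0.25·0.1866) ≈ 0.9331
After a stylometric feature='absent': P(author P) = 0.8·0.9331 / (0.8·0.9331 + 0.25·0.0669) ≈ 0.9781

0.9781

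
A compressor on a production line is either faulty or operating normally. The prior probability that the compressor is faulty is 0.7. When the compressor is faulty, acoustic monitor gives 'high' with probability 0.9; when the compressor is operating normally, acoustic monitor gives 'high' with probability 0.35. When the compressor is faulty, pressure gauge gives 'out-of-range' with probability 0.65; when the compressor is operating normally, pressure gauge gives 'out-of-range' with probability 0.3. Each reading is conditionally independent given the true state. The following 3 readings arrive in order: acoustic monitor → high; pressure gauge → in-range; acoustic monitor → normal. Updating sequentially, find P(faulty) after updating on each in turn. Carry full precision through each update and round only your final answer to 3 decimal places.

0.316

After acoustic monitor='high': P(faulty) = 0.9·0.7000 / (0.9·0.7000 + 0.35·0.3000) ≈ 0.8571
After pressure gauge='in-range': P(faulty) = 0.35·0.8571 / (0.35·0.8571 + 0.7·0.1429) ≈ 0.7500
After acoustic monitor='normal': P(faulty) = 0.1·0.7500 / (0.1·0.7500 + 0.65·0.2500) ≈ 0.3158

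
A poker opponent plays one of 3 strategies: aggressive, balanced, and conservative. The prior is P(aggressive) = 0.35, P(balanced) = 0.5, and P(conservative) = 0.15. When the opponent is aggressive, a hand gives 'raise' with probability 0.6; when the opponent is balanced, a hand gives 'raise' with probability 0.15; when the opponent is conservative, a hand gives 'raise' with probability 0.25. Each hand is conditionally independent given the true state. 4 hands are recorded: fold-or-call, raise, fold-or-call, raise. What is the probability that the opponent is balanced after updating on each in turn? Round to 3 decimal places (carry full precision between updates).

After 'fold-or-call': normaliser = 0.4·0.3500 + 0.85·0.5000 + 0.75·0.1500; P(aggressive) ≈ 0.2066, P(balanced) ≈ 0.6273, P(conservative) ≈ 0.1661
After 'raise': normaliser = 0.6·0.2066 + 0.15·0.6273 + 0.25·0.1661; P(aggressive) ≈ 0.4776, P(balanced) ≈ 0.3625, P(conservative) ≈ 0.1599
After 'fold-or-call': normaliser = 0.4·0.4776 + 0.85·0.3625 + 0.75·0.1599; P(aggressive) ≈ 0.3086, P(balanced) ≈ 0.4977, P(conservative) ≈ 0.1937
After 'raise': normaliser = 0.6·0.3086 + 0.15·0.4977 + 0.25·0.1937; P(aggressive) ≈ 0.6007, P(balanced) ≈ 0.2422, P(conservative) ≈ 0.1571

0.242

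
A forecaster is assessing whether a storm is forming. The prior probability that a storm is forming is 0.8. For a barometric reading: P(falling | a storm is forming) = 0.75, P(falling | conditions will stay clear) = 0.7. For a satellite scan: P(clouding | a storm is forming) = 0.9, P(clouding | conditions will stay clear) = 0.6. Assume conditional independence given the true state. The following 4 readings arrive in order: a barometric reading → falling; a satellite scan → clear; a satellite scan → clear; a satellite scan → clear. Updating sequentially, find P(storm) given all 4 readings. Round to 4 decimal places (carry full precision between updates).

0.0628

Each posterior becomes the prior for the next update.
After a barometric reading='falling': P(storm) = 0.75·0.8000 / (0.75·0.8000 + 0.7·0.2000) ≈ 0.8108
After a satellite scan='clear': P(storm) = 0.1·0.8108 / (0.1·0.8108 + 0.4·0.1892) ≈ 0.5172
After a satellite scan='clear': P(storm) = 0.1·0.5172 / (0.1·0.5172 + 0.4·0.4828) ≈ 0.2113
After a satellite scan='clear': P(storm) = 0.1·0.2113 / (0.1·0.2113 + 0.4·0.7887) ≈ 0.0628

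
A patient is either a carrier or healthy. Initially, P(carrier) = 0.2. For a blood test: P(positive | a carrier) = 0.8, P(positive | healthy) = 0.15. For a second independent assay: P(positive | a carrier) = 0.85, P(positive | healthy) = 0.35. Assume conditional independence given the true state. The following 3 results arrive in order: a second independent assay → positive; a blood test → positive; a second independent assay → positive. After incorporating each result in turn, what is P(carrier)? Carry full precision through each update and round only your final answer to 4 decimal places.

After a second independent assay='positive': P(carrier) = 0.85·0.2000 / (0.85·0.2000 + 0.35·0.8000) ≈ 0.3778
After a blood test='positive': P(carrier) = 0.8·0.3778 / (0.8·0.3778 + 0.15·0.6222) ≈ 0.7640
After a second independent assay='positive': P(carrier) = 0.85·0.7640 / (0.85·0.7640 + 0.35·0.2360) ≈ 0.8872

0.8872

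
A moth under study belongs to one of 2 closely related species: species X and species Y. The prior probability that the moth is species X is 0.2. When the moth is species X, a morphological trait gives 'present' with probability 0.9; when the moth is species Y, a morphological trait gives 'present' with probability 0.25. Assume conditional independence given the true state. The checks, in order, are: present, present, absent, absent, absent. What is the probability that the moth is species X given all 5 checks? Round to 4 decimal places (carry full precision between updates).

After 'present': P(species X) = 0.9·0.2000 / (0.9·0.2000 + 0.25·0.8000) ≈ 0.4737
After 'present': P(species X) = 0.9·0.4737 / (0.9·0.4737 + 0.25·0.5263) ≈ 0.7642
After 'absent': P(species X) = 0.1·0.7642 / (0.1·0.7642 + 0.75·0.2358) ≈ 0.3017
After 'absent': P(species X) = 0.1·0.3017 / (0.1·0.3017 + 0.75·0.6983) ≈ 0.0545
After 'absent': P(species X) = 0.1·0.0545 / (0.1·0.0545 + 0.75·0.9455) ≈ 0.0076

0.0076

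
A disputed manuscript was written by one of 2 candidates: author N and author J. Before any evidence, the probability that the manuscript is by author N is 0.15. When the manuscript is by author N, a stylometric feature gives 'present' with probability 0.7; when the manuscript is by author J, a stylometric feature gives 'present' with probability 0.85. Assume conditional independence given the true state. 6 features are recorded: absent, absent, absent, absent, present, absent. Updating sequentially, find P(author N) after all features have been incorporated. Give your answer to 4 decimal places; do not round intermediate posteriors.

Each posterior becomes the prior for the next update.
After 'absent': P(author N) = 0.3·0.1500 / (0.3·0.1500 + 0.15·0.8500) ≈ 0.2609
After 'absent': P(author N) = 0.3·0.2609 / (0.3·0.2609 + 0.15·0.7391) ≈ 0.4138
After 'absent': P(author N) = 0.3·0.4138 / (0.3·0.4138 + 0.15·0.5862) ≈ 0.5854
After 'absent': P(author N) = 0.3·0.5854 / (0.3·0.5854 + 0.15·0.4146) ≈ 0.7385
After 'present': P(author N) = 0.7·0.7385 / (0.7·0.7385 + 0.85·0.2615) ≈ 0.6993
After 'absent': P(author N) = 0.3·0.6993 / (0.3·0.6993 + 0.15·0.3007) ≈ 0.8230

0.8230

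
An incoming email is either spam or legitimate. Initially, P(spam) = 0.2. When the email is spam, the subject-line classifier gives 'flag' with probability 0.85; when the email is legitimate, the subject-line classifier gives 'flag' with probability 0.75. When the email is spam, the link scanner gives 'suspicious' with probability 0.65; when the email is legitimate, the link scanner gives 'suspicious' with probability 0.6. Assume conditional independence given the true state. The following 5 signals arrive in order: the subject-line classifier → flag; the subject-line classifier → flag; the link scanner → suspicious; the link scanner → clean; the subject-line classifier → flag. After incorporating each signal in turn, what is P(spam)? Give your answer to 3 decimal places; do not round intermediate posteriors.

After the subject-line classifier='flag': P(spam) = 0.85·0.2000 / (0.85·0.2000 + 0.75·0.8000) ≈ 0.2208
After the subject-line classifier='flag': P(spam) = 0.85·0.2208 / (0.85·0.2208 + 0.75·0.7792) ≈ 0.2431
After the link scanner='suspicious': P(spam) = 0.65·0.2431 / (0.65·0.2431 + 0.6·0.7569) ≈ 0.2581
After the link scanner='clean': P(spam) = 0.35·0.2581 / (0.35·0.2581 + 0.4·0.7419) ≈ 0.2334
After the subject-line classifier='flag': P(spam) = 0.85·0.2334 / (0.85·0.2334 + 0.75·0.7666) ≈ 0.2565

0.256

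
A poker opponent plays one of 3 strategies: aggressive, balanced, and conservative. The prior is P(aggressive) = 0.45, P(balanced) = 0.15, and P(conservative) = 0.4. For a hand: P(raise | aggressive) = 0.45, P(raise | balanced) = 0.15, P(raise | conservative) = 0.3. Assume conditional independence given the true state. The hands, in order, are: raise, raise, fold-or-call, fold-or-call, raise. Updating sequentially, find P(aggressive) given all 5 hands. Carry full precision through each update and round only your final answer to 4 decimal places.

After 'raise': normaliser = 0.45·0.4500 + 0.15·0.1500 + 0.3·0.4000; P(aggressive) ≈ 0.5870, P(balanced) ≈ 0.0652, P(conservative) ≈ 0.3478
After 'raise': normaliser = 0.45·0.5870 + 0.15·0.0652 + 0.3·0.3478; P(aggressive) ≈ 0.6983, P(balanced) ≈ 0.0259, P(conservative) ≈ 0.2759
After 'fold-or-call': normaliser = 0.55·0.6983 + 0.85·0.0259 + 0.7·0.2759; P(aggressive) ≈ 0.6410, P(balanced) ≈ 0.0367, P(conservative) ≈ 0.3223
After 'fold-or-call': normaliser = 0.55·0.6410 + 0.85·0.0367 + 0.7·0.3223; P(aggressive) ≈ 0.5786, P(balanced) ≈ 0.0512, P(conservative) ≈ 0.3702
After 'raise': normaliser = 0.45·0.5786 + 0.15·0.0512 + 0.3·0.3702; P(aggressive) ≈ 0.6868, P(balanced) ≈ 0.0203, P(conservative) ≈ 0.2930

0.6868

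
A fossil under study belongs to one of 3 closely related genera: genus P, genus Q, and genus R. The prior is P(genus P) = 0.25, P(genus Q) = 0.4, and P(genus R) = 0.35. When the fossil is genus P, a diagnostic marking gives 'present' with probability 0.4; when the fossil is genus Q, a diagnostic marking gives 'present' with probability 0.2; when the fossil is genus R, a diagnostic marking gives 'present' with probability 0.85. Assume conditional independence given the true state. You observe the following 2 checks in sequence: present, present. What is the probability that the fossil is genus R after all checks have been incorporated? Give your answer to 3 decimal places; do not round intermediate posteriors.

After 'present': normaliser = 0.4·0.2500 + 0.2·0.4000 + 0.85·0.3500; P(genus P) ≈ 0.2094, P(genus Q) ≈ 0.1675, P(genus R) ≈ 0.6230
After 'present': normaliser = 0.4·0.2094 + 0.2·0.1675 + 0.85·0.6230; P(genus P) ≈ 0.1295, P(genus Q) ≈ 0.0518, P(genus R) ≈ 0.8187

0.819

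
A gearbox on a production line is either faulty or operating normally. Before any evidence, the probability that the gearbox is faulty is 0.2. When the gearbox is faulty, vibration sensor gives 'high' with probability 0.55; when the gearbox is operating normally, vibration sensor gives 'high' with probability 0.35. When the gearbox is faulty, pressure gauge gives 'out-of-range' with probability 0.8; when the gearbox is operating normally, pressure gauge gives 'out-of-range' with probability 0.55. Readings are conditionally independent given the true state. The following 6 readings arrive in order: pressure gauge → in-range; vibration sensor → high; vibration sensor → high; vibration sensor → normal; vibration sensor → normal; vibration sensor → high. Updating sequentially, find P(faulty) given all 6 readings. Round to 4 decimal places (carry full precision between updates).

0.1713

Each posterior becomes the prior for the next update.
After pressure gauge='in-range': P(faulty) = 0.2·0.2000 / (0.2·0.2000 + 0.45·0.8000) ≈ 0.1000
After vibration sensor='high': P(faulty) = 0.55·0.1000 / (0.55·0.1000 + 0.35·0.9000) ≈ 0.1486
After vibration sensor='high': P(faulty) = 0.55·0.1486 / (0.55·0.1486 + 0.35·0.8514) ≈ 0.2153
After vibration sensor='normal': P(faulty) = 0.45·0.2153 / (0.45·0.2153 + 0.65·0.7847) ≈ 0.1596
After vibration sensor='normal': P(faulty) = 0.45·0.1596 / (0.45·0.1596 + 0.65·0.8404) ≈ 0.1162
After vibration sensor='high': P(faulty) = 0.55·0.1162 / (0.55·0.1162 + 0.35·0.8838) ≈ 0.1713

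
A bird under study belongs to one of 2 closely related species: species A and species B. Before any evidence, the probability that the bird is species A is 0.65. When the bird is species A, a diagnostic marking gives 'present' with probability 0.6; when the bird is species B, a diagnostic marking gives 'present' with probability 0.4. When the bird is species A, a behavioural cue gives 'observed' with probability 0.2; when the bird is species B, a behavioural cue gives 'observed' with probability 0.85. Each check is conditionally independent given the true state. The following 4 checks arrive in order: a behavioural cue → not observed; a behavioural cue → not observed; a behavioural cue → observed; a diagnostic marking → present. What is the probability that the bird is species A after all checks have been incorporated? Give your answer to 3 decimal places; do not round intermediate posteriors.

0.949

After a behavioural cue='not observed': P(species A) = 0.8·0.6500 / (0.8·0.6500 + 0.15·0.3500) ≈ 0.9083
After a behavioural cue='not observed': P(species A) = 0.8·0.9083 / (0.8·0.9083 + 0.15·0.0917) ≈ 0.9814
After a behavioural cue='observed': P(species A) = 0.2·0.9814 / (0.2·0.9814 + 0.85·0.0186) ≈ 0.9255
After a diagnostic marking='present': P(species A) = 0.6·0.9255 / (0.6·0.9255 + 0.4·0.0745) ≈ 0.9491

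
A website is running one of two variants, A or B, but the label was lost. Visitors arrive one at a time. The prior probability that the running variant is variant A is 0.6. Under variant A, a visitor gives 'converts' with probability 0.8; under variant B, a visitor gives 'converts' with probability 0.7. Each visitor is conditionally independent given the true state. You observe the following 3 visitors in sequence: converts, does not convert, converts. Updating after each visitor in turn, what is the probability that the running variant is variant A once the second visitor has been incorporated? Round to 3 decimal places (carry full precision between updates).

Apply Bayes' rule sequentially, carrying P(A) forward.
After 'converts': P(A) = 0.8·0.6000 / (0.8·0.6000 + 0.7·0.4000) ≈ 0.6316
After 'does not convert': P(A) = 0.2·0.6316 / (0.2·0.6316 + 0.3·0.3684) ≈ 0.5333

0.533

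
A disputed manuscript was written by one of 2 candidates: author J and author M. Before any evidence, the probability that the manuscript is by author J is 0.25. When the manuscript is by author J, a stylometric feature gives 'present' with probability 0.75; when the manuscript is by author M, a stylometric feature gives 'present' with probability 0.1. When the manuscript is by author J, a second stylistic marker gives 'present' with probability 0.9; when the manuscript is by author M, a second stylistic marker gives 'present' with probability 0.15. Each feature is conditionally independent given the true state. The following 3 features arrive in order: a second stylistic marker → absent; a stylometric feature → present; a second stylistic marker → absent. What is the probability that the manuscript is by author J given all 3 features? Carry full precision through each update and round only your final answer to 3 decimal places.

Each posterior becomes the prior for the next update.
After a second stylistic marker='absent': P(author J) = 0.1·0.2500 / (0.1·0.2500 + 0.85·0.7500) ≈ 0.0377
After a stylometric feature='present': P(author J) = 0.75·0.0377 / (0.75·0.0377 + 0.1·0.9623) ≈ 0.2273
After a second stylistic marker='absent': P(author J) = 0.1·0.2273 / (0.1·0.2273 + 0.85·0.7727) ≈ 0.0334

0.033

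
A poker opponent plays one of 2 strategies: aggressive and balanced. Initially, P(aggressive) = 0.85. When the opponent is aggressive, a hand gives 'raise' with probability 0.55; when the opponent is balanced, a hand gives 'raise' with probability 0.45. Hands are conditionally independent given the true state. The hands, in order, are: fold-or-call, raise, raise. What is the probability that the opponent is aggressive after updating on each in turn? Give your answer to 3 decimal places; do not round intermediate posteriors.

0.874

Apply Bayes' rule sequentially, carrying P(aggressive) forward.
After 'fold-or-call': P(aggressive) = 0.45·0.8500 / (0.45·0.8500 + 0.55·0.1500) ≈ 0.8226
After 'raise': P(aggressive) = 0.55·0.8226 / (0.55·0.8226 + 0.45·0.1774) ≈ 0.8500
After 'raise': P(aggressive) = 0.55·0.8500 / (0.55·0.8500 + 0.45·0.1500) ≈ 0.8738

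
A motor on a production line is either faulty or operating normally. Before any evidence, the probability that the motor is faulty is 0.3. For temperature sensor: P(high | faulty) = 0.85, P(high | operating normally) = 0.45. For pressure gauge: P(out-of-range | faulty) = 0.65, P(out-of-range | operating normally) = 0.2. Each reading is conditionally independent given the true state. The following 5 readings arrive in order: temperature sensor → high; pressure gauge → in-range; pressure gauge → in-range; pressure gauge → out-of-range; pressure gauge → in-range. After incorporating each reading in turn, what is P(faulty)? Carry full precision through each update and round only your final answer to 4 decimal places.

0.1805

After temperature sensor='high': P(faulty) = 0.85·0.3000 / (0.85·0.3000 + 0.45·0.7000) ≈ 0.4474
After pressure gauge='in-range': P(faulty) = 0.35·0.4474 / (0.35·0.4474 + 0.8·0.5526) ≈ 0.2615
After pressure gauge='in-range': P(faulty) = 0.35·0.2615 / (0.35·0.2615 + 0.8·0.7385) ≈ 0.1342
After pressure gauge='out-of-range': P(faulty) = 0.65·0.1342 / (0.65·0.1342 + 0.2·0.8658) ≈ 0.3349
After pressure gauge='in-range': P(faulty) = 0.35·0.3349 / (0.35·0.3349 + 0.8·0.6651) ≈ 0.1805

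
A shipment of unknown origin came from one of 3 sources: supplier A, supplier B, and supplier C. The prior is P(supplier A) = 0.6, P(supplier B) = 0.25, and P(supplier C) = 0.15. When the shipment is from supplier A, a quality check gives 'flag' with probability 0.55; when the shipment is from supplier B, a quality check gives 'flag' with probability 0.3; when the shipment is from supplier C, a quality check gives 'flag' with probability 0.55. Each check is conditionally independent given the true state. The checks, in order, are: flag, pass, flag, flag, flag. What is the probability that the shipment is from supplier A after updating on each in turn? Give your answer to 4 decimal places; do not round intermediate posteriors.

Apply Bayes' rule sequentially, carrying P(supplier A) forward.
After 'flag': normaliser = 0.55·0.6000 + 0.3·0.2500 + 0.55·0.1500; P(supplier A) ≈ 0.6769, P(supplier B) ≈ 0.1538, P(supplier C) ≈ 0.1692
After 'pass': normaliser = 0.45·0.6769 + 0.7·0.1538 + 0.45·0.1692; P(supplier A) ≈ 0.6236, P(supplier B) ≈ 0.2205, P(supplier C) ≈ 0.1559
After 'flag': normaliser = 0.55·0.6236 + 0.3·0.2205 + 0.55·0.1559; P(supplier A) ≈ 0.6931, P(supplier B) ≈ 0.1337, P(supplier C) ≈ 0.1733
After 'flag': normaliser = 0.55·0.6931 + 0.3·0.1337 + 0.55·0.1733; P(supplier A) ≈ 0.7379, P(supplier B) ≈ 0.0776, P(supplier C) ≈ 0.1845
After 'flag': normaliser = 0.55·0.7379 + 0.3·0.0776 + 0.55·0.1845; P(supplier A) ≈ 0.7649, P(supplier B) ≈ 0.0439, P(supplier C) ≈ 0.1912

0.7649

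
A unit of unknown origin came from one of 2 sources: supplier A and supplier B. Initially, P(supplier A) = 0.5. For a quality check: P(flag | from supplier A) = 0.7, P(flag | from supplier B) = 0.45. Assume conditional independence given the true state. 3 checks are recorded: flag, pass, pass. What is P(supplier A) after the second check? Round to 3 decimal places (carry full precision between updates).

After 'flag': P(supplier A) = 0.7·0.5000 / (0.7·0.5000 + 0.45·0.5000) ≈ 0.6087
After 'pass': P(supplier A) = 0.3·0.6087 / (0.3·0.6087 + 0.55·0.3913) ≈ 0.4590

0.459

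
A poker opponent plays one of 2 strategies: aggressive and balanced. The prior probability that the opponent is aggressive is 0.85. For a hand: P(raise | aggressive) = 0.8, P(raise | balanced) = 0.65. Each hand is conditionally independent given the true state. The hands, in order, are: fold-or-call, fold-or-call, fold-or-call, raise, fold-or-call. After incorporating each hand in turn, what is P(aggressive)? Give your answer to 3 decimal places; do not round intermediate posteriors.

Apply Bayes' rule sequentially, carrying P(aggressive) forward.
After 'fold-or-call': P(aggressive) = 0.2·0.8500 / (0.2·0.8500 + 0.35·0.1500) ≈ 0.7640
After 'fold-or-call': P(aggressive) = 0.2·0.7640 / (0.2·0.7640 + 0.35·0.2360) ≈ 0.6492
After 'fold-or-call': P(aggressive) = 0.2·0.6492 / (0.2·0.6492 + 0.35·0.3508) ≈ 0.5139
After 'raise': P(aggressive) = 0.8·0.5139 / (0.8·0.5139 + 0.65·0.4861) ≈ 0.5655
After 'fold-or-call': P(aggressive) = 0.2·0.5655 / (0.2·0.5655 + 0.35·0.4345) ≈ 0.4265

0.426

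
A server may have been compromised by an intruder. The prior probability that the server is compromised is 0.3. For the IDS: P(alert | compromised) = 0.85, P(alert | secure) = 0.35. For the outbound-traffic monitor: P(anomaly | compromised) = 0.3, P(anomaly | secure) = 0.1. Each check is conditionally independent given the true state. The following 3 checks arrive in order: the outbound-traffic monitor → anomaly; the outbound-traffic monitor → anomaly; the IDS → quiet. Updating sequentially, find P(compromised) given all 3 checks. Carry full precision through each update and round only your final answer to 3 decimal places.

After the outbound-traffic monitor='anomaly': P(compromised) = 0.3·0.3000 / (0.3·0.3000 + 0.1·0.7000) ≈ 0.5625
After the outbound-traffic monitor='anomaly': P(compromised) = 0.3·0.5625 / (0.3·0.5625 + 0.1·0.4375) ≈ 0.7941
After the IDS='quiet': P(compromised) = 0.15·0.7941 / (0.15·0.7941 + 0.65·0.2059) ≈ 0.4709

0.471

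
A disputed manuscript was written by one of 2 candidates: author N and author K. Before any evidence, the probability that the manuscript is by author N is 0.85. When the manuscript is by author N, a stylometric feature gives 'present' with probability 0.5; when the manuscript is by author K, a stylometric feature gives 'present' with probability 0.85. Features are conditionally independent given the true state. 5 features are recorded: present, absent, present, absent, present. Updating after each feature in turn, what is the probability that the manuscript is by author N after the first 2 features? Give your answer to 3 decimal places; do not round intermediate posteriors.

0.917

After 'present': P(author N) = 0.5·0.8500 / (0.5·0.8500 + 0.85·0.1500) ≈ 0.7692
After 'absent': P(author N) = 0.5·0.7692 / (0.5·0.7692 + 0.15·0.2308) ≈ 0.9174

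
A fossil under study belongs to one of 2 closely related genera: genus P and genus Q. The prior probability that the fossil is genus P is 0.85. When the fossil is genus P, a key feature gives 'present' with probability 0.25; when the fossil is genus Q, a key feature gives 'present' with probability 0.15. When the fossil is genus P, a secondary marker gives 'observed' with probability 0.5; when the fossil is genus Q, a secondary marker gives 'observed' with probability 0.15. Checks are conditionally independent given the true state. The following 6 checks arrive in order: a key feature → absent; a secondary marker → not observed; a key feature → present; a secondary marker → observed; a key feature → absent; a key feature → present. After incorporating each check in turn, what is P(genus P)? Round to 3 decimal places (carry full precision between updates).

After a key feature='absent': P(genus P) = 0.75·0.8500 / (0.75·0.8500 + 0.85·0.1500) ≈ 0.8333
After a secondary marker='not observed': P(genus P) = 0.5·0.8333 / (0.5·0.8333 + 0.85·0.1667) ≈ 0.7463
After a key feature='present': P(genus P) = 0.25·0.7463 / (0.25·0.7463 + 0.15·0.2537) ≈ 0.8306
After a secondary marker='observed': P(genus P) = 0.5·0.8306 / (0.5·0.8306 + 0.15·0.1694) ≈ 0.9423
After a key feature='absent': P(genus P) = 0.75·0.9423 / (0.75·0.9423 + 0.85·0.0577) ≈ 0.9351
After a key feature='present': P(genus P) = 0.25·0.9351 / (0.25·0.9351 + 0.15·0.0649) ≈ 0.9600

0.960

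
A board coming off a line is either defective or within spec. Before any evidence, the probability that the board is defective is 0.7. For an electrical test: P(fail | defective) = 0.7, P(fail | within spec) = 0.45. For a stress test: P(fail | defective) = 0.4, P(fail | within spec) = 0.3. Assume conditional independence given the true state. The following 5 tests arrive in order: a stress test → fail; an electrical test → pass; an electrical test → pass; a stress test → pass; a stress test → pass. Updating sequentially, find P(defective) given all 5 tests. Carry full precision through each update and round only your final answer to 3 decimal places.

Each posterior becomes the prior for the next update.
After a stress test='fail': P(defective) = 0.4·0.7000 / (0.4·0.7000 + 0.3·0.3000) ≈ 0.7568
After an electrical test='pass': P(defective) = 0.3·0.7568 / (0.3·0.7568 + 0.55·0.2432) ≈ 0.6292
After an electrical test='pass': P(defective) = 0.3·0.6292 / (0.3·0.6292 + 0.55·0.3708) ≈ 0.4807
After a stress test='pass': P(defective) = 0.6·0.4807 / (0.6·0.4807 + 0.7·0.5193) ≈ 0.4424
After a stress test='pass': P(defective) = 0.6·0.4424 / (0.6·0.4424 + 0.7·0.5576) ≈ 0.4048

0.405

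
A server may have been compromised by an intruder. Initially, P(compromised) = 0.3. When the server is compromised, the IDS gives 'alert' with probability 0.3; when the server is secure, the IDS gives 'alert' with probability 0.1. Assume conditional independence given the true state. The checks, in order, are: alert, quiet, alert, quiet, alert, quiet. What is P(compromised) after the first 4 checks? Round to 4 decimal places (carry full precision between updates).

0.7000

After 'alert': P(compromised) = 0.3·0.3000 / (0.3·0.3000 + 0.1·0.7000) ≈ 0.5625
After 'quiet': P(compromised) = 0.7·0.5625 / (0.7·0.5625 + 0.9·0.4375) ≈ 0.5000
After 'alert': P(compromised) = 0.3·0.5000 / (0.3·0.5000 + 0.1·0.5000) ≈ 0.7500
After 'quiet': P(compromised) = 0.7·0.7500 / (0.7·0.7500 + 0.9·0.2500) ≈ 0.7000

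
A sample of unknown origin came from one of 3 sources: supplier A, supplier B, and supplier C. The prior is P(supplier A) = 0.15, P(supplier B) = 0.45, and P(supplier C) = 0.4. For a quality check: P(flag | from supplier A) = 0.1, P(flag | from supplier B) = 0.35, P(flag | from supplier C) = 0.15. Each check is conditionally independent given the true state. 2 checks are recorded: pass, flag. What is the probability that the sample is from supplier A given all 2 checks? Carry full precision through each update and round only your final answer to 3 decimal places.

0.081

After 'pass': normaliser = 0.9·0.1500 + 0.65·0.4500 + 0.85·0.4000; P(supplier A) ≈ 0.1759, P(supplier B) ≈ 0.3811, P(supplier C) ≈ 0.4430
After 'flag': normaliser = 0.1·0.1759 + 0.35·0.3811 + 0.15·0.4430; P(supplier A) ≈ 0.0809, P(supplier B) ≈ 0.6135, P(supplier C) ≈ 0.3056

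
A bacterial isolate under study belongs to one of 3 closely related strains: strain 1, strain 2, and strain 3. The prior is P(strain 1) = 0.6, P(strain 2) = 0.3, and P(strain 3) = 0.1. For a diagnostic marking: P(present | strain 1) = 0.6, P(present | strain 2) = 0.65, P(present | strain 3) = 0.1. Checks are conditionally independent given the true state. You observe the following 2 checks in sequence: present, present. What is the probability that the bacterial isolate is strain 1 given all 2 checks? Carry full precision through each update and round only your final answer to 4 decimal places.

Apply Bayes' rule sequentially, carrying P(strain 1) forward.
After 'present': normaliser = 0.6·0.6000 + 0.65·0.3000 + 0.1·0.1000; P(strain 1) ≈ 0.6372, P(strain 2) ≈ 0.3451, P(strain 3) ≈ 0.0177
After 'present': normaliser = 0.6·0.6372 + 0.65·0.3451 + 0.1·0.0177; P(strain 1) ≈ 0.6284, P(strain 2) ≈ 0.3687, P(strain 3) ≈ 0.0029

0.6284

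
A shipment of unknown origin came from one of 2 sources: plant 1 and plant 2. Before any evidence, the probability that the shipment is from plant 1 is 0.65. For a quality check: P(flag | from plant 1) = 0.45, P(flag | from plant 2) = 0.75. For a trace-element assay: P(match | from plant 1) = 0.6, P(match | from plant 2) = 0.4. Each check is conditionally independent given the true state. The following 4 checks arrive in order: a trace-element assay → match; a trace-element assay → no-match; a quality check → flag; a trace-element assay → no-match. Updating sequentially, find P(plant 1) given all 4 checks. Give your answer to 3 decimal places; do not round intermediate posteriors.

0.426

After a trace-element assay='match': P(plant 1) = 0.6·0.6500 / (0.6·0.6500 + 0.4·0.3500) ≈ 0.7358
After a trace-element assay='no-match': P(plant 1) = 0.4·0.7358 / (0.4·0.7358 + 0.6·0.2642) ≈ 0.6500
After a quality check='flag': P(plant 1) = 0.45·0.6500 / (0.45·0.6500 + 0.75·0.3500) ≈ 0.5270
After a trace-element assay='no-match': P(plant 1) = 0.4·0.5270 / (0.4·0.5270 + 0.6·0.4730) ≈ 0.4262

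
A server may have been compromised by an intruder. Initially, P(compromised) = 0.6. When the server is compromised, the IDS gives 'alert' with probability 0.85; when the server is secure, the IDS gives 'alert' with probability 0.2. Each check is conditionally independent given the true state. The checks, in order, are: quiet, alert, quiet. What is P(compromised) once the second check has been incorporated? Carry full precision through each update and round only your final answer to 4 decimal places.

0.5445

After 'quiet': P(compromised) = 0.15·0.6000 / (0.15·0.6000 + 0.8·0.4000) ≈ 0.2195
After 'alert': P(compromised) = 0.85·0.2195 / (0.85·0.2195 + 0.2·0.7805) ≈ 0.5445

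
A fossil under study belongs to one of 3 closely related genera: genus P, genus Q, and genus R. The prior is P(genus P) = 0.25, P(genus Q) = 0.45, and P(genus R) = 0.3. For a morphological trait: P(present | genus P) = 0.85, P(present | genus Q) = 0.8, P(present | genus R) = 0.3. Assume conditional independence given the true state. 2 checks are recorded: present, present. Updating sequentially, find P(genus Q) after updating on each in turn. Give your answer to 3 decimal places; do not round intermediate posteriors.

0.581

Apply Bayes' rule sequentially, carrying P(genus Q) forward.
After 'present': normaliser = 0.85·0.2500 + 0.8·0.4500 + 0.3·0.3000; P(genus P) ≈ 0.3208, P(genus Q) ≈ 0.5434, P(genus R) ≈ 0.1358
After 'present': normaliser = 0.85·0.3208 + 0.8·0.5434 + 0.3·0.1358; P(genus P) ≈ 0.3644, P(genus Q) ≈ 0.5811, P(genus R) ≈ 0.0545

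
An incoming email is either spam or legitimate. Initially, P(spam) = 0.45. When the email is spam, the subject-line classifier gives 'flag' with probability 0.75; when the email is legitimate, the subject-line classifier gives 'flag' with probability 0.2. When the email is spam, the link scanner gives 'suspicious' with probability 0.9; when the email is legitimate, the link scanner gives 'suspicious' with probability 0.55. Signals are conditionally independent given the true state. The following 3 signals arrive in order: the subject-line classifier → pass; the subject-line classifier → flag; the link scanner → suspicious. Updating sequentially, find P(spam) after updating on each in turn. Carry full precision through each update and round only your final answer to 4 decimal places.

After the subject-line classifier='pass': P(spam) = 0.25·0.4500 / (0.25·0.4500 + 0.8·0.5500) ≈ 0.2036
After the subject-line classifier='flag': P(spam) = 0.75·0.2036 / (0.75·0.2036 + 0.2·0.7964) ≈ 0.4895
After the link scanner='suspicious': P(spam) = 0.9·0.4895 / (0.9·0.4895 + 0.55·0.5105) ≈ 0.6107

0.6107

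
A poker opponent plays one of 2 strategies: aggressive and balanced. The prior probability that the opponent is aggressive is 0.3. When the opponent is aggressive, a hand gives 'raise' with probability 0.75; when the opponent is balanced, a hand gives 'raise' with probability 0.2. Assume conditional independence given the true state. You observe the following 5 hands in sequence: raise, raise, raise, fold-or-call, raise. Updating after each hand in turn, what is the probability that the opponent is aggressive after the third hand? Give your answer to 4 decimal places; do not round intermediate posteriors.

After 'raise': P(aggressive) = 0.75·0.3000 / (0.75·0.3000 + 0.2·0.7000) ≈ 0.6164
After 'raise': P(aggressive) = 0.75·0.6164 / (0.75·0.6164 + 0.2·0.3836) ≈ 0.8577
After 'raise': P(aggressive) = 0.75·0.8577 / (0.75·0.8577 + 0.2·0.1423) ≈ 0.9576

0.9576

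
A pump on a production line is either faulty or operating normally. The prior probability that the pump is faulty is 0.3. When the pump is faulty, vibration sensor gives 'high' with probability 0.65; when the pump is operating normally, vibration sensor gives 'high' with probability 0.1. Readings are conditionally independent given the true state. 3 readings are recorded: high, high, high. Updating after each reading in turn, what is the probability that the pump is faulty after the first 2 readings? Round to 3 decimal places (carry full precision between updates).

0.948

Each posterior becomes the prior for the next update.
After 'high': P(faulty) = 0.65·0.3000 / (0.65·0.3000 + 0.1·0.7000) ≈ 0.7358
After 'high': P(faulty) = 0.65·0.7358 / (0.65·0.7358 + 0.1·0.2642) ≈ 0.9477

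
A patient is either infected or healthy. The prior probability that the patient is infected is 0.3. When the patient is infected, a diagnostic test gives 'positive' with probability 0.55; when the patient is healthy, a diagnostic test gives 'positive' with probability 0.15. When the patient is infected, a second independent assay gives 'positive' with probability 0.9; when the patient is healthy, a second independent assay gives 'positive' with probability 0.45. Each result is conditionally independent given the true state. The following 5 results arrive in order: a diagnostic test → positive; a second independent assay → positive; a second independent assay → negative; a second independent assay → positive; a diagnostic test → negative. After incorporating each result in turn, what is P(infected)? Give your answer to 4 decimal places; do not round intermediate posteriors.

0.3770

Apply Bayes' rule sequentially, carrying P(infected) forward.
After a diagnostic test='positive': P(infected) = 0.55·0.3000 / (0.55·0.3000 + 0.15·0.7000) ≈ 0.6111
After a second independent assay='positive': P(infected) = 0.9·0.6111 / (0.9·0.6111 + 0.45·0.3889) ≈ 0.7586
After a second independent assay='negative': P(infected) = 0.1·0.7586 / (0.1·0.7586 + 0.55·0.2414) ≈ 0.3636
After a second independent assay='positive': P(infected) = 0.9·0.3636 / (0.9·0.3636 + 0.45·0.6364) ≈ 0.5333
After a diagnostic test='negative': P(infected) = 0.45·0.5333 / (0.45·0.5333 + 0.85·0.4667) ≈ 0.3770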